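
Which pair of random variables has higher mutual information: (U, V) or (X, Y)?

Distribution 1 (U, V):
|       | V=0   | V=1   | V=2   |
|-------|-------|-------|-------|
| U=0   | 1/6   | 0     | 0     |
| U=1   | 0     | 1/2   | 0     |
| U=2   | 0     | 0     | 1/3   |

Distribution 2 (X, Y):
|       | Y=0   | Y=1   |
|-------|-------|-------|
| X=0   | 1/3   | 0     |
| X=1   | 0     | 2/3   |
Distribution 1 (U, V):
Marginal P(U) (row sums):
  P(U=0) = 1/6 + 0 + 0 = 1/6
  P(U=1) = 0 + 1/2 + 0 = 1/2
  P(U=2) = 0 + 0 + 1/3 = 1/3
Marginal P(V) (column sums):
  P(V=0) = 1/6 + 0 + 0 = 1/6
  P(V=1) = 0 + 1/2 + 0 = 1/2
  P(V=2) = 0 + 0 + 1/3 = 1/3

H(U) = -[(1/6)·log₂(1/6) + (1/2)·log₂(1/2) + (1/3)·log₂(1/3)]
  = 0.4308 + 0.5000 + 0.5283
  = 1.4591 bits
H(V) = -[(1/6)·log₂(1/6) + (1/2)·log₂(1/2) + (1/3)·log₂(1/3)]
  = 0.4308 + 0.5000 + 0.5283
  = 1.4591 bits
H(U,V) = -[(1/6)·log₂(1/6) + (1/2)·log₂(1/2) + (1/3)·log₂(1/3)]
  = 0.4308 + 0.5000 + 0.5283
  = 1.4591 bits

I(U;V) = H(U) + H(V) - H(U,V)
  = 1.4591 + 1.4591 - 1.4591
  = 1.4591 bits

Distribution 2 (X, Y):
Marginal P(X) (row sums):
  P(X=0) = 1/3 + 0 = 1/3
  P(X=1) = 0 + 2/3 = 2/3
Marginal P(Y) (column sums):
  P(Y=0) = 1/3 + 0 = 1/3
  P(Y=1) = 0 + 2/3 = 2/3

H(X) = -[(1/3)·log₂(1/3) + (2/3)·log₂(2/3)]
  = 0.5283 + 0.3900
  = 0.9183 bits
H(Y) = -[(1/3)·log₂(1/3) + (2/3)·log₂(2/3)]
  = 0.5283 + 0.3900
  = 0.9183 bits
H(X,Y) = -[(1/3)·log₂(1/3) + (2/3)·log₂(2/3)]
  = 0.5283 + 0.3900
  = 0.9183 bits

I(X;Y) = H(X) + H(Y) - H(X,Y)
  = 0.9183 + 0.9183 - 0.9183
  = 0.9183 bits

I(U;V) = 1.4591 bits > I(X;Y) = 0.9183 bits, so (U, V) has the higher mutual information (stronger dependence).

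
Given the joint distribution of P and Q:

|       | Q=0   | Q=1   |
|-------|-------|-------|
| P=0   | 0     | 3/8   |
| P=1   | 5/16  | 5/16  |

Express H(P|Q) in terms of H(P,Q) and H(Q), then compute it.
H(P|Q) = H(P,Q) - H(Q)

Marginal P(Q) (column sums):
  P(Q=0) = 0 + 5/16 = 5/16
  P(Q=1) = 3/8 + 5/16 = 11/16

H(P,Q) = -[(3/8)·log₂(3/8) + (5/16)·log₂(5/16) + (5/16)·log₂(5/16)]
  = 0.5306 + 0.5244 + 0.5244
  = 1.5794 bits
H(Q) = -[(5/16)·log₂(5/16) + (11/16)·log₂(11/16)]
  = 0.5244 + 0.3716
  = 0.8960 bits

H(P|Q) = 1.5794 - 0.8960 = 0.6834 bits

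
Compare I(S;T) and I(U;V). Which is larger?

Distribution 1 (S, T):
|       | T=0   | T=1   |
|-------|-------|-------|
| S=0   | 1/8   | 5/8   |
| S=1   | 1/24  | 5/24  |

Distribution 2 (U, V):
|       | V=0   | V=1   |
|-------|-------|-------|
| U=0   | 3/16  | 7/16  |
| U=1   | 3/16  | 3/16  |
Distribution 1 (S, T):
Marginal P(S) (row sums):
  P(S=0) = 1/8 + 5/8 = 3/4
  P(S=1) = 1/24 + 5/24 = 1/4
Marginal P(T) (column sums):
  P(T=0) = 1/8 + 1/24 = 1/6
  P(T=1) = 5/8 + 5/24 = 5/6

H(S) = -[(3/4)·log₂(3/4) + (1/4)·log₂(1/4)]
  = 0.3113 + 0.5000
  = 0.8113 bits
H(T) = -[(1/6)·log₂(1/6) + (5/6)·log₂(5/6)]
  = 0.4308 + 0.2192
  = 0.6500 bits
H(S,T) = -[(1/8)·log₂(1/8) + (5/8)·log₂(5/8) + (1/24)·log₂(1/24) + (5/24)·log₂(5/24)]
  = 0.3750 + 0.4238 + 0.1910 + 0.4715
  = 1.4613 bits

I(S;T) = H(S) + H(T) - H(S,T)
  = 0.8113 + 0.6500 - 1.4613
  = 0.0000 bits

Distribution 2 (U, V):
Marginal P(U) (row sums):
  P(U=0) = 3/16 + 7/16 = 5/8
  P(U=1) = 3/16 + 3/16 = 3/8
Marginal P(V) (column sums):
  P(V=0) = 3/16 + 3/16 = 3/8
  P(V=1) = 7/16 + 3/16 = 5/8

H(U) = -[(5/8)·log₂(5/8) + (3/8)·log₂(3/8)]
  = 0.4238 + 0.5306
  = 0.9544 bits
H(V) = -[(3/8)·log₂(3/8) + (5/8)·log₂(5/8)]
  = 0.5306 + 0.4238
  = 0.9544 bits
H(U,V) = -[(3/16)·log₂(3/16) + (7/16)·log₂(7/16) + (3/16)·log₂(3/16) + (3/16)·log₂(3/16)]
  = 0.4528 + 0.5218 + 0.4528 + 0.4528
  = 1.8802 bits

I(U;V) = H(U) + H(V) - H(U,V)
  = 0.9544 + 0.9544 - 1.8802
  = 0.0286 bits

I(U;V) = 0.0286 bits > I(S;T) = 0.0000 bits, so (U, V) has the higher mutual information (stronger dependence).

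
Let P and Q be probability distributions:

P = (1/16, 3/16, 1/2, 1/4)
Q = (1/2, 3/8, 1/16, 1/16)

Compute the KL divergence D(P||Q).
D(P||Q) = Σ P(i) log₂(P(i)/Q(i))
  i=0: (1/16) × log₂((1/16)/(1/2)) = (1/16) × log₂(1/8) = -0.1875
  i=1: (3/16) × log₂((3/16)/(3/8)) = (3/16) × log₂(1/2) = -0.1875
  i=2: (1/2) × log₂((1/2)/(1/16)) = (1/2) × log₂(8) = 1.5000
  i=3: (1/4) × log₂((1/4)/(1/16)) = (1/4) × log₂(4) = 0.5000
D(P||Q) = -0.1875 - 0.1875 + 1.5000 + 0.5000
  = 1.6250 bits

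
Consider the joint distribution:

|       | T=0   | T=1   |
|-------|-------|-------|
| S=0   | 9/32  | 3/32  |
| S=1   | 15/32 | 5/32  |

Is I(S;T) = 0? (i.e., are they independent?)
Marginal P(S) (row sums):
  P(S=0) = 9/32 + 3/32 = 3/8
  P(S=1) = 15/32 + 5/32 = 5/8
Marginal P(T) (column sums):
  P(T=0) = 9/32 + 15/32 = 3/4
  P(T=1) = 3/32 + 5/32 = 1/4

S and T are independent iff P(S=i,T=j) = P(S=i)·P(T=j) for every cell.
  P(S=0)·P(T=0) = 3/8 × 3/4 = 9/32 = P(S=0,T=0) ✓
  P(S=0)·P(T=1) = 3/8 × 1/4 = 3/32 = P(S=0,T=1) ✓
  P(S=1)·P(T=0) = 5/8 × 3/4 = 15/32 = P(S=1,T=0) ✓
  P(S=1)·P(T=1) = 5/8 × 1/4 = 5/32 = P(S=1,T=1) ✓

Yes, S and T are independent: every cell factors, so I(S;T) = 0 bits.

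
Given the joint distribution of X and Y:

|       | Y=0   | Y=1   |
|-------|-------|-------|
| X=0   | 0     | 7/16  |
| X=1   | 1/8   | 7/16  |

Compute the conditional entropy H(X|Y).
Marginal P(Y) (column sums):
  P(Y=0) = 0 + 1/8 = 1/8
  P(Y=1) = 7/16 + 7/16 = 7/8

H(X|Y) = -Σ P(X,Y)·log₂ P(X|Y), where P(X|Y) = P(X,Y) / P(Y)
  (cells with P(X,Y) = 0 contribute 0)
  (X=0,Y=1): P(X|Y) = (7/16)/(7/8) = 1/2;  -(7/16)·log₂(1/2) = 0.4375
  (X=1,Y=0): P(X|Y) = (1/8)/(1/8) = 1;  -(1/8)·log₂(1) = 0.0000
  (X=1,Y=1): P(X|Y) = (7/16)/(7/8) = 1/2;  -(7/16)·log₂(1/2) = 0.4375
H(X|Y) = 0.4375 + 0.0000 + 0.4375
  = 0.8750 bits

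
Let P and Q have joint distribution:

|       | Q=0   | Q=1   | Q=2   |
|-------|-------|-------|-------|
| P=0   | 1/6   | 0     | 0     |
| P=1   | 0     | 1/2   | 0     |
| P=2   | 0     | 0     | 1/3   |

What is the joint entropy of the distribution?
H(P,Q) = -Σ P(P,Q) log₂ P(P,Q), summed over the non-zero cells:
H(P,Q) = -[(1/6)·log₂(1/6) + (1/2)·log₂(1/2) + (1/3)·log₂(1/3)]
  = 0.4308 + 0.5000 + 0.5283
  = 1.4591 bits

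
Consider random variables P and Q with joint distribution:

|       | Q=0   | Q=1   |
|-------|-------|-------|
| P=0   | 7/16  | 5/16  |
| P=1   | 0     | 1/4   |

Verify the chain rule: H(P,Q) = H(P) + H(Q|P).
Left side:
H(P,Q) = -[(7/16)·log₂(7/16) + (5/16)·log₂(5/16) + (1/4)·log₂(1/4)]
  = 0.5218 + 0.5244 + 0.5000
  = 1.5462 bits

Right side:
Marginal P(P) (row sums):
  P(P=0) = 7/16 + 5/16 = 3/4
  P(P=1) = 0 + 1/4 = 1/4
H(P) = -[(3/4)·log₂(3/4) + (1/4)·log₂(1/4)]
  = 0.3113 + 0.5000
  = 0.8113 bits
H(Q|P) = -Σ P(P,Q)·log₂ P(Q|P), where P(Q|P) = P(P,Q) / P(P)
  (cells with P(P,Q) = 0 contribute 0)
  (P=0,Q=0): P(Q|P) = (7/16)/(3/4) = 7/12;  -(7/16)·log₂(7/12) = 0.3402
  (P=0,Q=1): P(Q|P) = (5/16)/(3/4) = 5/12;  -(5/16)·log₂(5/12) = 0.3947
  (P=1,Q=1): P(Q|P) = (1/4)/(1/4) = 1;  -(1/4)·log₂(1) = 0.0000
H(Q|P) = 0.3402 + 0.3947 + 0.0000
  = 0.7349 bits
H(P) + H(Q|P) = 0.8113 + 0.7349 = 1.5462 bits

Both sides equal 1.5462 bits, so the chain rule holds ✓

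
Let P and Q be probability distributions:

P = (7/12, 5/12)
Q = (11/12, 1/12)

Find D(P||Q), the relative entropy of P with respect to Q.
D(P||Q) = Σ P(i) log₂(P(i)/Q(i))
  i=0: (7/12) × log₂((7/12)/(11/12)) = (7/12) × log₂(7/11) = -0.3804
  i=1: (5/12) × log₂((5/12)/(1/12)) = (5/12) × log₂(5) = 0.9675
D(P||Q) = -0.3804 + 0.9675
  = 0.5871 bits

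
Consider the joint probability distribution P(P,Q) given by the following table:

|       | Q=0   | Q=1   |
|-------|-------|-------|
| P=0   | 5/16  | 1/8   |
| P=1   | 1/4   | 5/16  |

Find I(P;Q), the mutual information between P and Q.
Marginal P(P) (row sums):
  P(P=0) = 5/16 + 1/8 = 7/16
  P(P=1) = 1/4 + 5/16 = 9/16
Marginal P(Q) (column sums):
  P(Q=0) = 5/16 + 1/4 = 9/16
  P(Q=1) = 1/8 + 5/16 = 7/16

H(P) = -[(7/16)·log₂(7/16) + (9/16)·log₂(9/16)]
  = 0.5218 + 0.4669
  = 0.9887 bits
H(Q) = -[(9/16)·log₂(9/16) + (7/16)·log₂(7/16)]
  = 0.4669 + 0.5218
  = 0.9887 bits
H(P,Q) = -[(5/16)·log₂(5/16) + (1/8)·log₂(1/8) + (1/4)·log₂(1/4) + (5/16)·log₂(5/16)]
  = 0.5244 + 0.3750 + 0.5000 + 0.5244
  = 1.9238 bits

I(P;Q) = H(P) + H(Q) - H(P,Q)
  = 0.9887 + 0.9887 - 1.9238
  = 0.0536 bits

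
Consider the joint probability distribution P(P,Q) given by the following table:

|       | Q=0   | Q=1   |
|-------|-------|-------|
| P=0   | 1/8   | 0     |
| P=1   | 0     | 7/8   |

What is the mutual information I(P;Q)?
Marginal P(P) (row sums):
  P(P=0) = 1/8 + 0 = 1/8
  P(P=1) = 0 + 7/8 = 7/8
Marginal P(Q) (column sums):
  P(Q=0) = 1/8 + 0 = 1/8
  P(Q=1) = 0 + 7/8 = 7/8

H(P) = -[(1/8)·log₂(1/8) + (7/8)·log₂(7/8)]
  = 0.3750 + 0.1686
  = 0.5436 bits
H(Q) = -[(1/8)·log₂(1/8) + (7/8)·log₂(7/8)]
  = 0.3750 + 0.1686
  = 0.5436 bits
H(P,Q) = -[(1/8)·log₂(1/8) + (7/8)·log₂(7/8)]
  = 0.3750 + 0.1686
  = 0.5436 bits

I(P;Q) = H(P) + H(Q) - H(P,Q)
  = 0.5436 + 0.5436 - 0.5436
  = 0.5436 bits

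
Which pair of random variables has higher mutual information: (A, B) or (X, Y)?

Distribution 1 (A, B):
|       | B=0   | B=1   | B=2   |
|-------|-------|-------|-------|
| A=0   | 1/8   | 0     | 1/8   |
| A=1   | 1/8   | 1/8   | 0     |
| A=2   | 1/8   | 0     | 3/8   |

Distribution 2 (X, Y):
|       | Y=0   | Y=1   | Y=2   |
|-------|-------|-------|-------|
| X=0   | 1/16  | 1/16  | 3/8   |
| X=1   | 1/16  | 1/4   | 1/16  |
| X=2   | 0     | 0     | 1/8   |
Distribution 1 (A, B):
Marginal P(A) (row sums):
  P(A=0) = 1/8 + 0 + 1/8 = 1/4
  P(A=1) = 1/8 + 1/8 + 0 = 1/4
  P(A=2) = 1/8 + 0 + 3/8 = 1/2
Marginal P(B) (column sums):
  P(B=0) = 1/8 + 1/8 + 1/8 = 3/8
  P(B=1) = 0 + 1/8 + 0 = 1/8
  P(B=2) = 1/8 + 0 + 3/8 = 1/2

H(A) = -[(1/4)·log₂(1/4) + (1/4)·log₂(1/4) + (1/2)·log₂(1/2)]
  = 0.5000 + 0.5000 + 0.5000
  = 1.5000 bits
H(B) = -[(3/8)·log₂(3/8) + (1/8)·log₂(1/8) + (1/2)·log₂(1/2)]
  = 0.5306 + 0.3750 + 0.5000
  = 1.4056 bits
H(A,B) = -[(1/8)·log₂(1/8) + (1/8)·log₂(1/8) + (1/8)·log₂(1/8) + (1/8)·log₂(1/8) + (1/8)·log₂(1/8) + (3/8)·log₂(3/8)]
  = 0.3750 + 0.3750 + 0.3750 + 0.3750 + 0.3750 + 0.5306
  = 2.4056 bits

I(A;B) = H(A) + H(B) - H(A,B)
  = 1.5000 + 1.4056 - 2.4056
  = 0.5000 bits

Distribution 2 (X, Y):
Marginal P(X) (row sums):
  P(X=0) = 1/16 + 1/16 + 3/8 = 1/2
  P(X=1) = 1/16 + 1/4 + 1/16 = 3/8
  P(X=2) = 0 + 0 + 1/8 = 1/8
Marginal P(Y) (column sums):
  P(Y=0) = 1/16 + 1/16 + 0 = 1/8
  P(Y=1) = 1/16 + 1/4 + 0 = 5/16
  P(Y=2) = 3/8 + 1/16 + 1/8 = 9/16

H(X) = -[(1/2)·log₂(1/2) + (3/8)·log₂(3/8) + (1/8)·log₂(1/8)]
  = 0.5000 + 0.5306 + 0.3750
  = 1.4056 bits
H(Y) = -[(1/8)·log₂(1/8) + (5/16)·log₂(5/16) + (9/16)·log₂(9/16)]
  = 0.3750 + 0.5244 + 0.4669
  = 1.3663 bits
H(X,Y) = -[(1/16)·log₂(1/16) + (1/16)·log₂(1/16) + (3/8)·log₂(3/8) + (1/16)·log₂(1/16) + (1/4)·log₂(1/4) + (1/16)·log₂(1/16) + (1/8)·log₂(1/8)]
  = 0.2500 + 0.2500 + 0.5306 + 0.2500 + 0.5000 + 0.2500 + 0.3750
  = 2.4056 bits

I(X;Y) = H(X) + H(Y) - H(X,Y)
  = 1.4056 + 1.3663 - 2.4056
  = 0.3663 bits

I(A;B) = 0.5000 bits > I(X;Y) = 0.3663 bits, so (A, B) has the higher mutual information (stronger dependence).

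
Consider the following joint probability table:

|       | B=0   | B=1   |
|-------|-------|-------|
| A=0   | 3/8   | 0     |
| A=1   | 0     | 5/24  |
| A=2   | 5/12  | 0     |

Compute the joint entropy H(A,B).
H(A,B) = -Σ P(A,B) log₂ P(A,B), summed over the non-zero cells:
H(A,B) = -[(3/8)·log₂(3/8) + (5/24)·log₂(5/24) + (5/12)·log₂(5/12)]
  = 0.5306 + 0.4715 + 0.5263
  = 1.5284 bits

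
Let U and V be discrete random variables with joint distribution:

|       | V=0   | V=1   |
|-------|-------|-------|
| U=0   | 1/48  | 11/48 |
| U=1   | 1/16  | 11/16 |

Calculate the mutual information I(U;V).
Marginal P(U) (row sums):
  P(U=0) = 1/48 + 11/48 = 1/4
  P(U=1) = 1/16 + 11/16 = 3/4
Marginal P(V) (column sums):
  P(V=0) = 1/48 + 1/16 = 1/12
  P(V=1) = 11/48 + 11/16 = 11/12

H(U) = -[(1/4)·log₂(1/4) + (3/4)·log₂(3/4)]
  = 0.5000 + 0.3113
  = 0.8113 bits
H(V) = -[(1/12)·log₂(1/12) + (11/12)·log₂(11/12)]
  = 0.2987 + 0.1151
  = 0.4138 bits
H(U,V) = -[(1/48)·log₂(1/48) + (11/48)·log₂(11/48) + (1/16)·log₂(1/16) + (11/16)·log₂(11/16)]
  = 0.1164 + 0.4871 + 0.2500 + 0.3716
  = 1.2251 bits

I(U;V) = H(U) + H(V) - H(U,V)
  = 0.8113 + 0.4138 - 1.2251
  = 0.0000 bits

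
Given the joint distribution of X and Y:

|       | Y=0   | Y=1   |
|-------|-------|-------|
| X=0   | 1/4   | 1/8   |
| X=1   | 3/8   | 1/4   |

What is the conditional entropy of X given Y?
Marginal P(Y) (column sums):
  P(Y=0) = 1/4 + 3/8 = 5/8
  P(Y=1) = 1/8 + 1/4 = 3/8

H(X|Y) = -Σ P(X,Y)·log₂ P(X|Y), where P(X|Y) = P(X,Y) / P(Y)
  (X=0,Y=0): P(X|Y) = (1/4)/(5/8) = 2/5;  -(1/4)·log₂(2/5) = 0.3305
  (X=0,Y=1): P(X|Y) = (1/8)/(3/8) = 1/3;  -(1/8)·log₂(1/3) = 0.1981
  (X=1,Y=0): P(X|Y) = (3/8)/(5/8) = 3/5;  -(3/8)·log₂(3/5) = 0.2764
  (X=1,Y=1): P(X|Y) = (1/4)/(3/8) = 2/3;  -(1/4)·log₂(2/3) = 0.1462
H(X|Y) = 0.3305 + 0.1981 + 0.2764 + 0.1462
  = 0.9512 bits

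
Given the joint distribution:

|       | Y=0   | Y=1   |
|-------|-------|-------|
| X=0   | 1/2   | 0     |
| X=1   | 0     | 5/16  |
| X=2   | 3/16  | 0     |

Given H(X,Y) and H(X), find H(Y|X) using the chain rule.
From the chain rule: H(X,Y) = H(X) + H(Y|X)
Therefore: H(Y|X) = H(X,Y) - H(X)

H(X,Y) = -[(1/2)·log₂(1/2) + (5/16)·log₂(5/16) + (3/16)·log₂(3/16)]
  = 0.5000 + 0.5244 + 0.4528
  = 1.4772 bits
Marginal P(X) (row sums):
  P(X=0) = 1/2 + 0 = 1/2
  P(X=1) = 0 + 5/16 = 5/16
  P(X=2) = 3/16 + 0 = 3/16
H(X) = -[(1/2)·log₂(1/2) + (5/16)·log₂(5/16) + (3/16)·log₂(3/16)]
  = 0.5000 + 0.5244 + 0.4528
  = 1.4772 bits

H(Y|X) = 1.4772 - 1.4772 = 0.0000 bits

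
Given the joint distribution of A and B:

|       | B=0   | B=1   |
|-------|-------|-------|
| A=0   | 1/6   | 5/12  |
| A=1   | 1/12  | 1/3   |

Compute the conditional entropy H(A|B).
Marginal P(B) (column sums):
  P(B=0) = 1/6 + 1/12 = 1/4
  P(B=1) = 5/12 + 1/3 = 3/4

H(A|B) = -Σ P(A,B)·log₂ P(A|B), where P(A|B) = P(A,B) / P(B)
  (A=0,B=0): P(A|B) = (1/6)/(1/4) = 2/3;  -(1/6)·log₂(2/3) = 0.0975
  (A=0,B=1): P(A|B) = (5/12)/(3/4) = 5/9;  -(5/12)·log₂(5/9) = 0.3533
  (A=1,B=0): P(A|B) = (1/12)/(1/4) = 1/3;  -(1/12)·log₂(1/3) = 0.1321
  (A=1,B=1): P(A|B) = (1/3)/(3/4) = 4/9;  -(1/3)·log₂(4/9) = 0.3900
H(A|B) = 0.0975 + 0.3533 + 0.1321 + 0.3900
  = 0.9729 bits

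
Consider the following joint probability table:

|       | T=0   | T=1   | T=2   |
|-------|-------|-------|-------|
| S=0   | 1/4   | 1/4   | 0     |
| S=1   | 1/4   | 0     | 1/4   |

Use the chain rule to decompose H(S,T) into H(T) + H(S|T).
By the chain rule: H(S,T) = H(T) + H(S|T)

Marginal P(T) (column sums):
  P(T=0) = 1/4 + 1/4 = 1/2
  P(T=1) = 1/4 + 0 = 1/4
  P(T=2) = 0 + 1/4 = 1/4
H(T) = -[(1/2)·log₂(1/2) + (1/4)·log₂(1/4) + (1/4)·log₂(1/4)]
  = 0.5000 + 0.5000 + 0.5000
  = 1.5000 bits
H(S|T) = -Σ P(S,T)·log₂ P(S|T), where P(S|T) = P(S,T) / P(T)
  (cells with P(S,T) = 0 contribute 0)
  (S=0,T=0): P(S|T) = (1/4)/(1/2) = 1/2;  -(1/4)·log₂(1/2) = 0.2500
  (S=0,T=1): P(S|T) = (1/4)/(1/4) = 1;  -(1/4)·log₂(1) = 0.0000
  (S=1,T=0): P(S|T) = (1/4)/(1/2) = 1/2;  -(1/4)·log₂(1/2) = 0.2500
  (S=1,T=2): P(S|T) = (1/4)/(1/4) = 1;  -(1/4)·log₂(1) = 0.0000
H(S|T) = 0.2500 + 0.0000 + 0.2500 + 0.0000
  = 0.5000 bits

H(S,T) = H(T) + H(S|T) = 1.5000 + 0.5000 = 2.0000 bits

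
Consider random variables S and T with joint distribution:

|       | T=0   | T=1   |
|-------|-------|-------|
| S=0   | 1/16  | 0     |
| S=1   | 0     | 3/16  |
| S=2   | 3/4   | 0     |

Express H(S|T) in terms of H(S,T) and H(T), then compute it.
H(S|T) = H(S,T) - H(T)

Marginal P(T) (column sums):
  P(T=0) = 1/16 + 0 + 3/4 = 13/16
  P(T=1) = 0 + 3/16 + 0 = 3/16

H(S,T) = -[(1/16)·log₂(1/16) + (3/16)·log₂(3/16) + (3/4)·log₂(3/4)]
  = 0.2500 + 0.4528 + 0.3113
  = 1.0141 bits
H(T) = -[(13/16)·log₂(13/16) + (3/16)·log₂(3/16)]
  = 0.2434 + 0.4528
  = 0.6962 bits

H(S|T) = 1.0141 - 0.6962 = 0.3179 bits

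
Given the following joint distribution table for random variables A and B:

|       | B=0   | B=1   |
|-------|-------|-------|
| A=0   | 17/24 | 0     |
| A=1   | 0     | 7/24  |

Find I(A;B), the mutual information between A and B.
Marginal P(A) (row sums):
  P(A=0) = 17/24 + 0 = 17/24
  P(A=1) = 0 + 7/24 = 7/24
Marginal P(B) (column sums):
  P(B=0) = 17/24 + 0 = 17/24
  P(B=1) = 0 + 7/24 = 7/24

H(A) = -[(17/24)·log₂(17/24) + (7/24)·log₂(7/24)]
  = 0.3524 + 0.5185
  = 0.8709 bits
H(B) = -[(17/24)·log₂(17/24) + (7/24)·log₂(7/24)]
  = 0.3524 + 0.5185
  = 0.8709 bits
H(A,B) = -[(17/24)·log₂(17/24) + (7/24)·log₂(7/24)]
  = 0.3524 + 0.5185
  = 0.8709 bits

I(A;B) = H(A) + H(B) - H(A,B)
  = 0.8709 + 0.8709 - 0.8709
  = 0.8709 bits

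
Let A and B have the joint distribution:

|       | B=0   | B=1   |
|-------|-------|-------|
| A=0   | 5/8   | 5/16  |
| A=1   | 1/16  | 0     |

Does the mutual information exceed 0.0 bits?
Marginal P(A) (row sums):
  P(A=0) = 5/8 + 5/16 = 15/16
  P(A=1) = 1/16 + 0 = 1/16
Marginal P(B) (column sums):
  P(B=0) = 5/8 + 1/16 = 11/16
  P(B=1) = 5/16 + 0 = 5/16

H(A) = -[(15/16)·log₂(15/16) + (1/16)·log₂(1/16)]
  = 0.0873 + 0.2500
  = 0.3373 bits
H(B) = -[(11/16)·log₂(11/16) + (5/16)·log₂(5/16)]
  = 0.3716 + 0.5244
  = 0.8960 bits
H(A,B) = -[(5/8)·log₂(5/8) + (5/16)·log₂(5/16) + (1/16)·log₂(1/16)]
  = 0.4238 + 0.5244 + 0.2500
  = 1.1982 bits

I(A;B) = H(A) + H(B) - H(A,B)
  = 0.3373 + 0.8960 - 1.1982
  = 0.0351 bits

Yes. I(A;B) = 0.0351 bits, which is > 0.0 bits.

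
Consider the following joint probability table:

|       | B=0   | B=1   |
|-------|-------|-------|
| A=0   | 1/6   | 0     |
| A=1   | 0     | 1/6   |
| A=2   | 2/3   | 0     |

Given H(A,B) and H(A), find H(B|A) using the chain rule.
From the chain rule: H(A,B) = H(A) + H(B|A)
Therefore: H(B|A) = H(A,B) - H(A)

H(A,B) = -[(1/6)·log₂(1/6) + (1/6)·log₂(1/6) + (2/3)·log₂(2/3)]
  = 0.4308 + 0.4308 + 0.3900
  = 1.2516 bits
Marginal P(A) (row sums):
  P(A=0) = 1/6 + 0 = 1/6
  P(A=1) = 0 + 1/6 = 1/6
  P(A=2) = 2/3 + 0 = 2/3
H(A) = -[(1/6)·log₂(1/6) + (1/6)·log₂(1/6) + (2/3)·log₂(2/3)]
  = 0.4308 + 0.4308 + 0.3900
  = 1.2516 bits

H(B|A) = 1.2516 - 1.2516 = 0.0000 bits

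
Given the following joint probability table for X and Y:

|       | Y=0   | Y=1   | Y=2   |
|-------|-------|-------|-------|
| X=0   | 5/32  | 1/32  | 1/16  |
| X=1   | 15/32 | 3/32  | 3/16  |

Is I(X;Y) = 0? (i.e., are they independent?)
Marginal P(X) (row sums):
  P(X=0) = 5/32 + 1/32 + 1/16 = 1/4
  P(X=1) = 15/32 + 3/32 + 3/16 = 3/4
Marginal P(Y) (column sums):
  P(Y=0) = 5/32 + 15/32 = 5/8
  P(Y=1) = 1/32 + 3/32 = 1/8
  P(Y=2) = 1/16 + 3/16 = 1/4

X and Y are independent iff P(X=i,Y=j) = P(X=i)·P(Y=j) for every cell.
  P(X=0)·P(Y=0) = 1/4 × 5/8 = 5/32 = P(X=0,Y=0) ✓
  P(X=0)·P(Y=1) = 1/4 × 1/8 = 1/32 = P(X=0,Y=1) ✓
  P(X=0)·P(Y=2) = 1/4 × 1/4 = 1/16 = P(X=0,Y=2) ✓
  P(X=1)·P(Y=0) = 3/4 × 5/8 = 15/32 = P(X=1,Y=0) ✓
  P(X=1)·P(Y=1) = 3/4 × 1/8 = 3/32 = P(X=1,Y=1) ✓
  P(X=1)·P(Y=2) = 3/4 × 1/4 = 3/16 = P(X=1,Y=2) ✓

Yes, X and Y are independent: every cell factors, so I(X;Y) = 0 bits.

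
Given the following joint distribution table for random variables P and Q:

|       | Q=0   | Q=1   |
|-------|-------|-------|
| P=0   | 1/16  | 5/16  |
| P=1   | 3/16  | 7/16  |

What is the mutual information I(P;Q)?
Marginal P(P) (row sums):
  P(P=0) = 1/16 + 5/16 = 3/8
  P(P=1) = 3/16 + 7/16 = 5/8
Marginal P(Q) (column sums):
  P(Q=0) = 1/16 + 3/16 = 1/4
  P(Q=1) = 5/16 + 7/16 = 3/4

H(P) = -[(3/8)·log₂(3/8) + (5/8)·log₂(5/8)]
  = 0.5306 + 0.4238
  = 0.9544 bits
H(Q) = -[(1/4)·log₂(1/4) + (3/4)·log₂(3/4)]
  = 0.5000 + 0.3113
  = 0.8113 bits
H(P,Q) = -[(1/16)·log₂(1/16) + (5/16)·log₂(5/16) + (3/16)·log₂(3/16) + (7/16)·log₂(7/16)]
  = 0.2500 + 0.5244 + 0.4528 + 0.5218
  = 1.7490 bits

I(P;Q) = H(P) + H(Q) - H(P,Q)
  = 0.9544 + 0.8113 - 1.7490
  = 0.0167 bits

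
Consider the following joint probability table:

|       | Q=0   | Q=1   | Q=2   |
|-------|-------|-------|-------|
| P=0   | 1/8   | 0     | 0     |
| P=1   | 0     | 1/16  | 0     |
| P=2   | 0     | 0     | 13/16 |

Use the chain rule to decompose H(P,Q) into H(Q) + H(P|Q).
By the chain rule: H(P,Q) = H(Q) + H(P|Q)

Marginal P(Q) (column sums):
  P(Q=0) = 1/8 + 0 + 0 = 1/8
  P(Q=1) = 0 + 1/16 + 0 = 1/16
  P(Q=2) = 0 + 0 + 13/16 = 13/16
H(Q) = -[(1/8)·log₂(1/8) + (1/16)·log₂(1/16) + (13/16)·log₂(13/16)]
  = 0.3750 + 0.2500 + 0.2434
  = 0.8684 bits
H(P|Q) = -Σ P(P,Q)·log₂ P(P|Q), where P(P|Q) = P(P,Q) / P(Q)
  (cells with P(P,Q) = 0 contribute 0)
  (P=0,Q=0): P(P|Q) = (1/8)/(1/8) = 1;  -(1/8)·log₂(1) = 0.0000
  (P=1,Q=1): P(P|Q) = (1/16)/(1/16) = 1;  -(1/16)·log₂(1) = 0.0000
  (P=2,Q=2): P(P|Q) = (13/16)/(13/16) = 1;  -(13/16)·log₂(1) = 0.0000
H(P|Q) = 0.0000 + 0.0000 + 0.0000
  = 0.0000 bits

H(P,Q) = H(Q) + H(P|Q) = 0.8684 + 0.0000 = 0.8684 bits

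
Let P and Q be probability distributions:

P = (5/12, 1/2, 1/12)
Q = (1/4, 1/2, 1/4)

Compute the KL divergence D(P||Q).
D(P||Q) = Σ P(i) log₂(P(i)/Q(i))
  i=0: (5/12) × log₂((5/12)/(1/4)) = (5/12) × log₂(5/3) = 0.3071
  i=1: (1/2) × log₂((1/2)/(1/2)) = (1/2) × log₂(1) = 0.0000
  i=2: (1/12) × log₂((1/12)/(1/4)) = (1/12) × log₂(1/3) = -0.1321
D(P||Q) = 0.3071 + 0.0000 - 0.1321
  = 0.1750 bits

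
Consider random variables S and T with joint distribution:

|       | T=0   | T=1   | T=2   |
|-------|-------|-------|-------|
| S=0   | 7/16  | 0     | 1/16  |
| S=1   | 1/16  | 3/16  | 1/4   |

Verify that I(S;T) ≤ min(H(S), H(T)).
Marginal P(S) (row sums):
  P(S=0) = 7/16 + 0 + 1/16 = 1/2
  P(S=1) = 1/16 + 3/16 + 1/4 = 1/2
Marginal P(T) (column sums):
  P(T=0) = 7/16 + 1/16 = 1/2
  P(T=1) = 0 + 3/16 = 3/16
  P(T=2) = 1/16 + 1/4 = 5/16

H(S) = -[(1/2)·log₂(1/2) + (1/2)·log₂(1/2)]
  = 0.5000 + 0.5000
  = 1.0000 bits
H(T) = -[(1/2)·log₂(1/2) + (3/16)·log₂(3/16) + (5/16)·log₂(5/16)]
  = 0.5000 + 0.4528 + 0.5244
  = 1.4772 bits
H(S,T) = -[(7/16)·log₂(7/16) + (1/16)·log₂(1/16) + (1/16)·log₂(1/16) + (3/16)·log₂(3/16) + (1/4)·log₂(1/4)]
  = 0.5218 + 0.2500 + 0.2500 + 0.4528 + 0.5000
  = 1.9746 bits

I(S;T) = H(S) + H(T) - H(S,T)
  = 1.0000 + 1.4772 - 1.9746
  = 0.5026 bits

min(H(S), H(T)) = min(1.0000, 1.4772) = 1.0000 bits
Since 0.5026 ≤ 1.0000, the bound is satisfied ✓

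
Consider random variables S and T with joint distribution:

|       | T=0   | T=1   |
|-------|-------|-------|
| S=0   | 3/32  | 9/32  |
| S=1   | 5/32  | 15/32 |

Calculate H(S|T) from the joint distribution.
Marginal P(T) (column sums):
  P(T=0) = 3/32 + 5/32 = 1/4
  P(T=1) = 9/32 + 15/32 = 3/4

H(S|T) = -Σ P(S,T)·log₂ P(S|T), where P(S|T) = P(S,T) / P(T)
  (S=0,T=0): P(S|T) = (3/32)/(1/4) = 3/8;  -(3/32)·log₂(3/8) = 0.1327
  (S=0,T=1): P(S|T) = (9/32)/(3/4) = 3/8;  -(9/32)·log₂(3/8) = 0.3980
  (S=1,T=0): P(S|T) = (5/32)/(1/4) = 5/8;  -(5/32)·log₂(5/8) = 0.1059
  (S=1,T=1): P(S|T) = (15/32)/(3/4) = 5/8;  -(15/32)·log₂(5/8) = 0.3178
H(S|T) = 0.1327 + 0.3980 + 0.1059 + 0.3178
  = 0.9544 bits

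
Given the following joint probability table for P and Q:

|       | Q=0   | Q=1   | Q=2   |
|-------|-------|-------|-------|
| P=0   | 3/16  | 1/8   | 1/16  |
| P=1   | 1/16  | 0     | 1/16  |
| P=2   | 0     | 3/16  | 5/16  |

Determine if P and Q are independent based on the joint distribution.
Marginal P(P) (row sums):
  P(P=0) = 3/16 + 1/8 + 1/16 = 3/8
  P(P=1) = 1/16 + 0 + 1/16 = 1/8
  P(P=2) = 0 + 3/16 + 5/16 = 1/2
Marginal P(Q) (column sums):
  P(Q=0) = 3/16 + 1/16 + 0 = 1/4
  P(Q=1) = 1/8 + 0 + 3/16 = 5/16
  P(Q=2) = 1/16 + 1/16 + 5/16 = 7/16

P and Q are independent iff P(P=i,Q=j) = P(P=i)·P(Q=j) for every cell.
  P(P=0)·P(Q=0) = 3/8 × 1/4 = 3/32, but P(P=0,Q=0) = 3/16 ✗

No, P and Q are not independent. Quantitatively, I(P;Q) > 0:

H(P) = -[(3/8)·log₂(3/8) + (1/8)·log₂(1/8) + (1/2)·log₂(1/2)]
  = 0.5306 + 0.3750 + 0.5000
  = 1.4056 bits
H(Q) = -[(1/4)·log₂(1/4) + (5/16)·log₂(5/16) + (7/16)·log₂(7/16)]
  = 0.5000 + 0.5244 + 0.5218
  = 1.5462 bits
H(P,Q) = -[(3/16)·log₂(3/16) + (1/8)·log₂(1/8) + (1/16)·log₂(1/16) + (1/16)·log₂(1/16) + (1/16)·log₂(1/16) + (3/16)·log₂(3/16) + (5/16)·log₂(5/16)]
  = 0.4528 + 0.3750 + 0.2500 + 0.2500 + 0.2500 + 0.4528 + 0.5244
  = 2.5550 bits
I(P;Q) = H(P) + H(Q) - H(P,Q) = 1.4056 + 1.5462 - 2.5550 = 0.3968 bits > 0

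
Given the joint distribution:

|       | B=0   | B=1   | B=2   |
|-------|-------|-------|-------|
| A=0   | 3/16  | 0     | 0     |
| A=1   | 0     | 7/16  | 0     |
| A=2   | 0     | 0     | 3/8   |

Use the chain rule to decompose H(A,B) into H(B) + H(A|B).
By the chain rule: H(A,B) = H(B) + H(A|B)

Marginal P(B) (column sums):
  P(B=0) = 3/16 + 0 + 0 = 3/16
  P(B=1) = 0 + 7/16 + 0 = 7/16
  P(B=2) = 0 + 0 + 3/8 = 3/8
H(B) = -[(3/16)·log₂(3/16) + (7/16)·log₂(7/16) + (3/8)·log₂(3/8)]
  = 0.4528 + 0.5218 + 0.5306
  = 1.5052 bits
H(A|B) = -Σ P(A,B)·log₂ P(A|B), where P(A|B) = P(A,B) / P(B)
  (cells with P(A,B) = 0 contribute 0)
  (A=0,B=0): P(A|B) = (3/16)/(3/16) = 1;  -(3/16)·log₂(1) = 0.0000
  (A=1,B=1): P(A|B) = (7/16)/(7/16) = 1;  -(7/16)·log₂(1) = 0.0000
  (A=2,B=2): P(A|B) = (3/8)/(3/8) = 1;  -(3/8)·log₂(1) = 0.0000
H(A|B) = 0.0000 + 0.0000 + 0.0000
  = 0.0000 bits

H(A,B) = H(B) + H(A|B) = 1.5052 + 0.0000 = 1.5052 bits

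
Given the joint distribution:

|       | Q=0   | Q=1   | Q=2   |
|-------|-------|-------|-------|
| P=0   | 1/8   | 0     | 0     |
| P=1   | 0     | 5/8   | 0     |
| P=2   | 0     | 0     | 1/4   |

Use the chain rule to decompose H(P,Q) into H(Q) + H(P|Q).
By the chain rule: H(P,Q) = H(Q) + H(P|Q)

Marginal P(Q) (column sums):
  P(Q=0) = 1/8 + 0 + 0 = 1/8
  P(Q=1) = 0 + 5/8 + 0 = 5/8
  P(Q=2) = 0 + 0 + 1/4 = 1/4
H(Q) = -[(1/8)·log₂(1/8) + (5/8)·log₂(5/8) + (1/4)·log₂(1/4)]
  = 0.3750 + 0.4238 + 0.5000
  = 1.2988 bits
H(P|Q) = -Σ P(P,Q)·log₂ P(P|Q), where P(P|Q) = P(P,Q) / P(Q)
  (cells with P(P,Q) = 0 contribute 0)
  (P=0,Q=0): P(P|Q) = (1/8)/(1/8) = 1;  -(1/8)·log₂(1) = 0.0000
  (P=1,Q=1): P(P|Q) = (5/8)/(5/8) = 1;  -(5/8)·log₂(1) = 0.0000
  (P=2,Q=2): P(P|Q) = (1/4)/(1/4) = 1;  -(1/4)·log₂(1) = 0.0000
H(P|Q) = 0.0000 + 0.0000 + 0.0000
  = 0.0000 bits

H(P,Q) = H(Q) + H(P|Q) = 1.2988 + 0.0000 = 1.2988 bits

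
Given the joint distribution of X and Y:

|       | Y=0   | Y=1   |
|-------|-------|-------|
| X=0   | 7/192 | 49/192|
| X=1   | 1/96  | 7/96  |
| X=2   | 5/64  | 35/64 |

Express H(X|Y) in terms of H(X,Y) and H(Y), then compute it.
H(X|Y) = H(X,Y) - H(Y)

Marginal P(Y) (column sums):
  P(Y=0) = 7/192 + 1/96 + 5/64 = 1/8
  P(Y=1) = 49/192 + 7/96 + 35/64 = 7/8

H(X,Y) = -[(7/192)·log₂(7/192) + (49/192)·log₂(49/192) + (1/96)·log₂(1/96) + (7/96)·log₂(7/96) + (5/64)·log₂(5/64) + (35/64)·log₂(35/64)]
  = 0.1742 + 0.5028 + 0.0686 + 0.2755 + 0.2873 + 0.4762
  = 1.7846 bits
H(Y) = -[(1/8)·log₂(1/8) + (7/8)·log₂(7/8)]
  = 0.3750 + 0.1686
  = 0.5436 bits

H(X|Y) = 1.7846 - 0.5436 = 1.2410 bits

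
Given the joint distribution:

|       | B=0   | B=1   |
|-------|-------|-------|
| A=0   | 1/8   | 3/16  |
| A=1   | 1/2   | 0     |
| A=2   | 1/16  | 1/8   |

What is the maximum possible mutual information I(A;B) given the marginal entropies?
The upper bound on mutual information is I(A;B) ≤ min(H(A), H(B)).

Marginal P(A) (row sums):
  P(A=0) = 1/8 + 3/16 = 5/16
  P(A=1) = 1/2 + 0 = 1/2
  P(A=2) = 1/16 + 1/8 = 3/16
Marginal P(B) (column sums):
  P(B=0) = 1/8 + 1/2 + 1/16 = 11/16
  P(B=1) = 3/16 + 0 + 1/8 = 5/16

H(A) = -[(5/16)·log₂(5/16) + (1/2)·log₂(1/2) + (3/16)·log₂(3/16)]
  = 0.5244 + 0.5000 + 0.4528
  = 1.4772 bits
H(B) = -[(11/16)·log₂(11/16) + (5/16)·log₂(5/16)]
  = 0.3716 + 0.5244
  = 0.8960 bits

Maximum possible I(A;B) = min(1.4772, 0.8960) = 0.8960 bits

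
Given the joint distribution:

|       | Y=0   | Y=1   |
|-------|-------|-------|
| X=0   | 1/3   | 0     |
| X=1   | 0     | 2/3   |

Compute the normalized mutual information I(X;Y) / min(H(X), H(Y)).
Marginal P(X) (row sums):
  P(X=0) = 1/3 + 0 = 1/3
  P(X=1) = 0 + 2/3 = 2/3
Marginal P(Y) (column sums):
  P(Y=0) = 1/3 + 0 = 1/3
  P(Y=1) = 0 + 2/3 = 2/3

H(X) = -[(1/3)·log₂(1/3) + (2/3)·log₂(2/3)]
  = 0.5283 + 0.3900
  = 0.9183 bits
H(Y) = -[(1/3)·log₂(1/3) + (2/3)·log₂(2/3)]
  = 0.5283 + 0.3900
  = 0.9183 bits
H(X,Y) = -[(1/3)·log₂(1/3) + (2/3)·log₂(2/3)]
  = 0.5283 + 0.3900
  = 0.9183 bits

I(X;Y) = H(X) + H(Y) - H(X,Y)
  = 0.9183 + 0.9183 - 0.9183
  = 0.9183 bits

min(H(X), H(Y)) = min(0.9183, 0.9183) = 0.9183 bits
Normalized MI = 0.9183 / 0.9183 = 1.0000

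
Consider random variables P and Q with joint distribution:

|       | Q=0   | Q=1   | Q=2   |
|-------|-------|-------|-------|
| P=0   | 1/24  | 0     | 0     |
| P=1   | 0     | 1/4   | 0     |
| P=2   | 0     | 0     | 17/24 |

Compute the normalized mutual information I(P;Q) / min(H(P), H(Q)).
Marginal P(P) (row sums):
  P(P=0) = 1/24 + 0 + 0 = 1/24
  P(P=1) = 0 + 1/4 + 0 = 1/4
  P(P=2) = 0 + 0 + 17/24 = 17/24
Marginal P(Q) (column sums):
  P(Q=0) = 1/24 + 0 + 0 = 1/24
  P(Q=1) = 0 + 1/4 + 0 = 1/4
  P(Q=2) = 0 + 0 + 17/24 = 17/24

H(P) = -[(1/24)·log₂(1/24) + (1/4)·log₂(1/4) + (17/24)·log₂(17/24)]
  = 0.1910 + 0.5000 + 0.3524
  = 1.0434 bits
H(Q) = -[(1/24)·log₂(1/24) + (1/4)·log₂(1/4) + (17/24)·log₂(17/24)]
  = 0.1910 + 0.5000 + 0.3524
  = 1.0434 bits
H(P,Q) = -[(1/24)·log₂(1/24) + (1/4)·log₂(1/4) + (17/24)·log₂(17/24)]
  = 0.1910 + 0.5000 + 0.3524
  = 1.0434 bits

I(P;Q) = H(P) + H(Q) - H(P,Q)
  = 1.0434 + 1.0434 - 1.0434
  = 1.0434 bits

min(H(P), H(Q)) = min(1.0434, 1.0434) = 1.0434 bits
Normalized MI = 1.0434 / 1.0434 = 1.0000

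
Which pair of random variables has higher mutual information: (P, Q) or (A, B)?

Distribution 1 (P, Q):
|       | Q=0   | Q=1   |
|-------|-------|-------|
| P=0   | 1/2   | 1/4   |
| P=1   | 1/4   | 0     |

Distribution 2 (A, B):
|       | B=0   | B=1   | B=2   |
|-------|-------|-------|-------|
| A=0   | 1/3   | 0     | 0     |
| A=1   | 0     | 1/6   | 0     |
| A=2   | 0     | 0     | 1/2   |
Distribution 1 (P, Q):
Marginal P(P) (row sums):
  P(P=0) = 1/2 + 1/4 = 3/4
  P(P=1) = 1/4 + 0 = 1/4
Marginal P(Q) (column sums):
  P(Q=0) = 1/2 + 1/4 = 3/4
  P(Q=1) = 1/4 + 0 = 1/4

H(P) = -[(3/4)·log₂(3/4) + (1/4)·log₂(1/4)]
  = 0.3113 + 0.5000
  = 0.8113 bits
H(Q) = -[(3/4)·log₂(3/4) + (1/4)·log₂(1/4)]
  = 0.3113 + 0.5000
  = 0.8113 bits
H(P,Q) = -[(1/2)·log₂(1/2) + (1/4)·log₂(1/4) + (1/4)·log₂(1/4)]
  = 0.5000 + 0.5000 + 0.5000
  = 1.5000 bits

I(P;Q) = H(P) + H(Q) - H(P,Q)
  = 0.8113 + 0.8113 - 1.5000
  = 0.1226 bits

Distribution 2 (A, B):
Marginal P(A) (row sums):
  P(A=0) = 1/3 + 0 + 0 = 1/3
  P(A=1) = 0 + 1/6 + 0 = 1/6
  P(A=2) = 0 + 0 + 1/2 = 1/2
Marginal P(B) (column sums):
  P(B=0) = 1/3 + 0 + 0 = 1/3
  P(B=1) = 0 + 1/6 + 0 = 1/6
  P(B=2) = 0 + 0 + 1/2 = 1/2

H(A) = -[(1/3)·log₂(1/3) + (1/6)·log₂(1/6) + (1/2)·log₂(1/2)]
  = 0.5283 + 0.4308 + 0.5000
  = 1.4591 bits
H(B) = -[(1/3)·log₂(1/3) + (1/6)·log₂(1/6) + (1/2)·log₂(1/2)]
  = 0.5283 + 0.4308 + 0.5000
  = 1.4591 bits
H(A,B) = -[(1/3)·log₂(1/3) + (1/6)·log₂(1/6) + (1/2)·log₂(1/2)]
  = 0.5283 + 0.4308 + 0.5000
  = 1.4591 bits

I(A;B) = H(A) + H(B) - H(A,B)
  = 1.4591 + 1.4591 - 1.4591
  = 1.4591 bits

I(A;B) = 1.4591 bits > I(P;Q) = 0.1226 bits, so (A, B) has the higher mutual information (stronger dependence).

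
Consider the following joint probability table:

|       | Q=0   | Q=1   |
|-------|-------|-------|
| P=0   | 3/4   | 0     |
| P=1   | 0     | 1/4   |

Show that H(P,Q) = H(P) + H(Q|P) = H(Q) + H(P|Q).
Marginal P(P) (row sums):
  P(P=0) = 3/4 + 0 = 3/4
  P(P=1) = 0 + 1/4 = 1/4
Marginal P(Q) (column sums):
  P(Q=0) = 3/4 + 0 = 3/4
  P(Q=1) = 0 + 1/4 = 1/4

Decomposition 1: H(P) + H(Q|P)
H(P) = -[(3/4)·log₂(3/4) + (1/4)·log₂(1/4)]
  = 0.3113 + 0.5000
  = 0.8113 bits
H(Q|P) = -Σ P(P,Q)·log₂ P(Q|P), where P(Q|P) = P(P,Q) / P(P)
  (cells with P(P,Q) = 0 contribute 0)
  (P=0,Q=0): P(Q|P) = (3/4)/(3/4) = 1;  -(3/4)·log₂(1) = 0.0000
  (P=1,Q=1): P(Q|P) = (1/4)/(1/4) = 1;  -(1/4)·log₂(1) = 0.0000
H(Q|P) = 0.0000 + 0.0000
  = 0.0000 bits
H(P) + H(Q|P) = 0.8113 + 0.0000 = 0.8113 bits

Decomposition 2: H(Q) + H(P|Q)
H(Q) = -[(3/4)·log₂(3/4) + (1/4)·log₂(1/4)]
  = 0.3113 + 0.5000
  = 0.8113 bits
H(P|Q) = -Σ P(P,Q)·log₂ P(P|Q), where P(P|Q) = P(P,Q) / P(Q)
  (cells with P(P,Q) = 0 contribute 0)
  (P=0,Q=0): P(P|Q) = (3/4)/(3/4) = 1;  -(3/4)·log₂(1) = 0.0000
  (P=1,Q=1): P(P|Q) = (1/4)/(1/4) = 1;  -(1/4)·log₂(1) = 0.0000
H(P|Q) = 0.0000 + 0.0000
  = 0.0000 bits
H(Q) + H(P|Q) = 0.8113 + 0.0000 = 0.8113 bits

Direct computation of the joint entropy:
H(P,Q) = -[(3/4)·log₂(3/4) + (1/4)·log₂(1/4)]
  = 0.3113 + 0.5000
  = 0.8113 bits

All three agree: H(P,Q) = 0.8113 bits ✓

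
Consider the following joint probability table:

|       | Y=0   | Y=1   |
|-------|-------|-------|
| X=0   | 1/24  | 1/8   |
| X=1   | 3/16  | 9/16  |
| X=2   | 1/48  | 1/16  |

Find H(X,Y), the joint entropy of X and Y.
H(X,Y) = -Σ P(X,Y) log₂ P(X,Y), summed over the non-zero cells:
H(X,Y) = -[(1/24)·log₂(1/24) + (1/8)·log₂(1/8) + (3/16)·log₂(3/16) + (9/16)·log₂(9/16) + (1/48)·log₂(1/48) + (1/16)·log₂(1/16)]
  = 0.1910 + 0.3750 + 0.4528 + 0.4669 + 0.1164 + 0.2500
  = 1.8521 bits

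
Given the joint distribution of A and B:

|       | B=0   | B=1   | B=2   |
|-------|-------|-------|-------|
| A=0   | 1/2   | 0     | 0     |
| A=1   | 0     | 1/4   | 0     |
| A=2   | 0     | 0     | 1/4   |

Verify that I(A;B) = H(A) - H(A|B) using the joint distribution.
Left side, from I(A;B) = H(A) + H(B) - H(A,B):
Marginal P(A) (row sums):
  P(A=0) = 1/2 + 0 + 0 = 1/2
  P(A=1) = 0 + 1/4 + 0 = 1/4
  P(A=2) = 0 + 0 + 1/4 = 1/4
Marginal P(B) (column sums):
  P(B=0) = 1/2 + 0 + 0 = 1/2
  P(B=1) = 0 + 1/4 + 0 = 1/4
  P(B=2) = 0 + 0 + 1/4 = 1/4

H(A) = -[(1/2)·log₂(1/2) + (1/4)·log₂(1/4) + (1/4)·log₂(1/4)]
  = 0.5000 + 0.5000 + 0.5000
  = 1.5000 bits
H(B) = -[(1/2)·log₂(1/2) + (1/4)·log₂(1/4) + (1/4)·log₂(1/4)]
  = 0.5000 + 0.5000 + 0.5000
  = 1.5000 bits
H(A,B) = -[(1/2)·log₂(1/2) + (1/4)·log₂(1/4) + (1/4)·log₂(1/4)]
  = 0.5000 + 0.5000 + 0.5000
  = 1.5000 bits

I(A;B) = H(A) + H(B) - H(A,B)
  = 1.5000 + 1.5000 - 1.5000
  = 1.5000 bits

Right side, with H(A|B) computed directly from the conditional probabilities:
H(A|B) = -Σ P(A,B)·log₂ P(A|B), where P(A|B) = P(A,B) / P(B)
  (cells with P(A,B) = 0 contribute 0)
  (A=0,B=0): P(A|B) = (1/2)/(1/2) = 1;  -(1/2)·log₂(1) = 0.0000
  (A=1,B=1): P(A|B) = (1/4)/(1/4) = 1;  -(1/4)·log₂(1) = 0.0000
  (A=2,B=2): P(A|B) = (1/4)/(1/4) = 1;  -(1/4)·log₂(1) = 0.0000
H(A|B) = 0.0000 + 0.0000 + 0.0000
  = 0.0000 bits
H(A) - H(A|B) = 1.5000 - 0.0000 = 1.5000 bits

Both sides equal 1.5000 bits, so I(A;B) = H(A) - H(A|B) ✓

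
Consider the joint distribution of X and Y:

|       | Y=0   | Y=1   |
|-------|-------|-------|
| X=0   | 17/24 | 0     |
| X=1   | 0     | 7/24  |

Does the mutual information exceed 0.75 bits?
Marginal P(X) (row sums):
  P(X=0) = 17/24 + 0 = 17/24
  P(X=1) = 0 + 7/24 = 7/24
Marginal P(Y) (column sums):
  P(Y=0) = 17/24 + 0 = 17/24
  P(Y=1) = 0 + 7/24 = 7/24

H(X) = -[(17/24)·log₂(17/24) + (7/24)·log₂(7/24)]
  = 0.3524 + 0.5185
  = 0.8709 bits
H(Y) = -[(17/24)·log₂(17/24) + (7/24)·log₂(7/24)]
  = 0.3524 + 0.5185
  = 0.8709 bits
H(X,Y) = -[(17/24)·log₂(17/24) + (7/24)·log₂(7/24)]
  = 0.3524 + 0.5185
  = 0.8709 bits

I(X;Y) = H(X) + H(Y) - H(X,Y)
  = 0.8709 + 0.8709 - 0.8709
  = 0.8709 bits

Yes. I(X;Y) = 0.8709 bits, which is > 0.75 bits.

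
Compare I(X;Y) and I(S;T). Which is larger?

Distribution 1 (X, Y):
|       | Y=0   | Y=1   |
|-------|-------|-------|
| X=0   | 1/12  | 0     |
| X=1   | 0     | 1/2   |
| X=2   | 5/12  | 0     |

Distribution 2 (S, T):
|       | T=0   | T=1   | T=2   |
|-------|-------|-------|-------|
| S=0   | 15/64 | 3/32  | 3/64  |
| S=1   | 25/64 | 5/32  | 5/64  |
Distribution 1 (X, Y):
Marginal P(X) (row sums):
  P(X=0) = 1/12 + 0 = 1/12
  P(X=1) = 0 + 1/2 = 1/2
  P(X=2) = 5/12 + 0 = 5/12
Marginal P(Y) (column sums):
  P(Y=0) = 1/12 + 0 + 5/12 = 1/2
  P(Y=1) = 0 + 1/2 + 0 = 1/2

H(X) = -[(1/12)·log₂(1/12) + (1/2)·log₂(1/2) + (5/12)·log₂(5/12)]
  = 0.2987 + 0.5000 + 0.5263
  = 1.3250 bits
H(Y) = -[(1/2)·log₂(1/2) + (1/2)·log₂(1/2)]
  = 0.5000 + 0.5000
  = 1.0000 bits
H(X,Y) = -[(1/12)·log₂(1/12) + (1/2)·log₂(1/2) + (5/12)·log₂(5/12)]
  = 0.2987 + 0.5000 + 0.5263
  = 1.3250 bits

I(X;Y) = H(X) + H(Y) - H(X,Y)
  = 1.3250 + 1.0000 - 1.3250
  = 1.0000 bits

Distribution 2 (S, T):
Marginal P(S) (row sums):
  P(S=0) = 15/64 + 3/32 + 3/64 = 3/8
  P(S=1) = 25/64 + 5/32 + 5/64 = 5/8
Marginal P(T) (column sums):
  P(T=0) = 15/64 + 25/64 = 5/8
  P(T=1) = 3/32 + 5/32 = 1/4
  P(T=2) = 3/64 + 5/64 = 1/8

H(S) = -[(3/8)·log₂(3/8) + (5/8)·log₂(5/8)]
  = 0.5306 + 0.4238
  = 0.9544 bits
H(T) = -[(5/8)·log₂(5/8) + (1/4)·log₂(1/4) + (1/8)·log₂(1/8)]
  = 0.4238 + 0.5000 + 0.3750
  = 1.2988 bits
H(S,T) = -[(15/64)·log₂(15/64) + (3/32)·log₂(3/32) + (3/64)·log₂(3/64) + (25/64)·log₂(25/64) + (5/32)·log₂(5/32) + (5/64)·log₂(5/64)]
  = 0.4906 + 0.3202 + 0.2070 + 0.5297 + 0.4184 + 0.2873
  = 2.2532 bits

I(S;T) = H(S) + H(T) - H(S,T)
  = 0.9544 + 1.2988 - 2.2532
  = 0.0000 bits

I(X;Y) = 1.0000 bits > I(S;T) = 0.0000 bits, so (X, Y) has the higher mutual information (stronger dependence).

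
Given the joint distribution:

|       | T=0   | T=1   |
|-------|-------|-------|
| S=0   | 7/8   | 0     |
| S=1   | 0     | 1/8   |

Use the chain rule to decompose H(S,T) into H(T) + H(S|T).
By the chain rule: H(S,T) = H(T) + H(S|T)

Marginal P(T) (column sums):
  P(T=0) = 7/8 + 0 = 7/8
  P(T=1) = 0 + 1/8 = 1/8
H(T) = -[(7/8)·log₂(7/8) + (1/8)·log₂(1/8)]
  = 0.1686 + 0.3750
  = 0.5436 bits
H(S|T) = -Σ P(S,T)·log₂ P(S|T), where P(S|T) = P(S,T) / P(T)
  (cells with P(S,T) = 0 contribute 0)
  (S=0,T=0): P(S|T) = (7/8)/(7/8) = 1;  -(7/8)·log₂(1) = 0.0000
  (S=1,T=1): P(S|T) = (1/8)/(1/8) = 1;  -(1/8)·log₂(1) = 0.0000
H(S|T) = 0.0000 + 0.0000
  = 0.0000 bits

H(S,T) = H(T) + H(S|T) = 0.5436 + 0.0000 = 0.5436 bits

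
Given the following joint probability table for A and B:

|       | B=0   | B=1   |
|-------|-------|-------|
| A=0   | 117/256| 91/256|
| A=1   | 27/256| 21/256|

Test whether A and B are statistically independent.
Marginal P(A) (row sums):
  P(A=0) = 117/256 + 91/256 = 13/16
  P(A=1) = 27/256 + 21/256 = 3/16
Marginal P(B) (column sums):
  P(B=0) = 117/256 + 27/256 = 9/16
  P(B=1) = 91/256 + 21/256 = 7/16

A and B are independent iff P(A=i,B=j) = P(A=i)·P(B=j) for every cell.
  P(A=0)·P(B=0) = 13/16 × 9/16 = 117/256 = P(A=0,B=0) ✓
  P(A=0)·P(B=1) = 13/16 × 7/16 = 91/256 = P(A=0,B=1) ✓
  P(A=1)·P(B=0) = 3/16 × 9/16 = 27/256 = P(A=1,B=0) ✓
  P(A=1)·P(B=1) = 3/16 × 7/16 = 21/256 = P(A=1,B=1) ✓

Yes, A and B are independent: every cell factors, so I(A;B) = 0 bits.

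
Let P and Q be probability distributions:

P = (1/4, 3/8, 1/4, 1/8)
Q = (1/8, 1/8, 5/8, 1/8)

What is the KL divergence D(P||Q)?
D(P||Q) = Σ P(i) log₂(P(i)/Q(i))
  i=0: (1/4) × log₂((1/4)/(1/8)) = (1/4) × log₂(2) = 0.2500
  i=1: (3/8) × log₂((3/8)/(1/8)) = (3/8) × log₂(3) = 0.5944
  i=2: (1/4) × log₂((1/4)/(5/8)) = (1/4) × log₂(2/5) = -0.3305
  i=3: (1/8) × log₂((1/8)/(1/8)) = (1/8) × log₂(1) = 0.0000
D(P||Q) = 0.2500 + 0.5944 - 0.3305 + 0.0000
  = 0.5139 bits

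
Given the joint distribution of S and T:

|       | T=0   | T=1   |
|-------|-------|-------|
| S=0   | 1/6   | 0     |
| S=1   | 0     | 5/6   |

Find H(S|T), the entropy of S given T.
Marginal P(T) (column sums):
  P(T=0) = 1/6 + 0 = 1/6
  P(T=1) = 0 + 5/6 = 5/6

H(S|T) = -Σ P(S,T)·log₂ P(S|T), where P(S|T) = P(S,T) / P(T)
  (cells with P(S,T) = 0 contribute 0)
  (S=0,T=0): P(S|T) = (1/6)/(1/6) = 1;  -(1/6)·log₂(1) = 0.0000
  (S=1,T=1): P(S|T) = (5/6)/(5/6) = 1;  -(5/6)·log₂(1) = 0.0000
H(S|T) = 0.0000 + 0.0000
  = 0.0000 bits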